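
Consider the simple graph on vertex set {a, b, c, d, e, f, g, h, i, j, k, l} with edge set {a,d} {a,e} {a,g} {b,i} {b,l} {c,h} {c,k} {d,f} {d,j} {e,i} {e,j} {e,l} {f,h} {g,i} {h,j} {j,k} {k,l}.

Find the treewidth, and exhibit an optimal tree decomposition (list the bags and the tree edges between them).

Each bag holds 4 vertices, so the decomposition has width 3, which upper-bounds the treewidth. For the lower bound: the 4 vertex sets {b,g,i}, {l}, {e}, {a,d,j,k} are disjoint, each induces a connected subgraph, and every pair is joined by at least one edge of G. Contracting each set to a single vertex therefore yields K_{4} as a minor, and since treewidth is minor-monotone, tw(G) ≥ tw(K_{4}) = 3. Hence tw(G) = 3 exactly.

Treewidth 3.
One such decomposition:
Bags: B1 = {b, g, i, l}  B2 = {e, g, i, l}  B3 = {a, e, g, l}  B4 = {a, e, k, l}  B5 = {a, e, j, k}  B6 = {a, d, j, k}  B7 = {c, d, j, k}  B8 = {c, d, h, j}  B9 = {c, d, f, h}
Tree: B1–B2, B2–B3, B3–B4, B4–B5, B5–B6, B6–B7, B7–B8, B8–B9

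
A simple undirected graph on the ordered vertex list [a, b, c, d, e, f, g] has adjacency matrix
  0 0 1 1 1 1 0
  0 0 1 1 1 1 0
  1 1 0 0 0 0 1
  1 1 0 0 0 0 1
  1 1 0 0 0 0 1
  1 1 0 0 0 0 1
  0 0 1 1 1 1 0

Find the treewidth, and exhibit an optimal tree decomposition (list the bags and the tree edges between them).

Treewidth 3.
Bags: B1 = {a, b, d, g}  B2 = {a, b, c, g}  B3 = {a, b, e, g}  B4 = {a, b, f, g}
Tree: B1–B2, B2–B3, B3–B4

Every bag has size at most 4, so the width is 4 − 1 = 3 and tw(G) ≤ 3. For the lower bound: the 4 vertex sets {d,g}, {a,c}, {b}, {e} are disjoint, each induces a connected subgraph, and every pair is joined by at least one edge of G. Contracting each set to a single vertex therefore yields K_{4} as a minor, and since treewidth is minor-monotone, tw(G) ≥ tw(K_{4}) = 3. Hence tw(G) = 3 exactly.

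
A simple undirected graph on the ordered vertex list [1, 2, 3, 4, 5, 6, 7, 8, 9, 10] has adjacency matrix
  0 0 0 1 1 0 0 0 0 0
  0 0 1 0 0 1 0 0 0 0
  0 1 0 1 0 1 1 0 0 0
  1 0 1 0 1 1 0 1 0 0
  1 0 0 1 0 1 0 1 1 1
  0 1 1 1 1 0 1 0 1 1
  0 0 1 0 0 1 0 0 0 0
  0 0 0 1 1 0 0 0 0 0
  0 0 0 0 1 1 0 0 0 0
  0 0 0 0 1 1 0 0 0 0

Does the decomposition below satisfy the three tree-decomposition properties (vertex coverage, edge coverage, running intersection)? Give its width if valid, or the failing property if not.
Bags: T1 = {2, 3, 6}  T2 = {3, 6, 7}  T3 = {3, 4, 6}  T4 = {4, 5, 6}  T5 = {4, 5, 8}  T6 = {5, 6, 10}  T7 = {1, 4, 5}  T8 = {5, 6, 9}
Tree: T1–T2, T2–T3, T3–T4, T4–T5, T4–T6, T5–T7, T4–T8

Yes; width 2.

Every vertex of G appears in some bag (union = {1, 2, 3, 4, 5, 6, 7, 8, 9, 10}); every edge is covered by a bag; and for each vertex v the set of bags containing v is connected in the bag tree. The decomposition is therefore valid. The largest bag has 3 vertices, so the width is 2.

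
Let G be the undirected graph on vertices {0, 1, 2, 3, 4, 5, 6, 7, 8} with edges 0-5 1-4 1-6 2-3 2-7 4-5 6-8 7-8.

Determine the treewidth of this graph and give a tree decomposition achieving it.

The largest bag has 2 vertices, giving width 1; this decomposition certifies tw(G) ≤ 1. Since G has at least one edge (e.g. 3–2), it is not an edgeless graph, so tw(G) ≥ 1. Therefore the treewidth is 1.

Treewidth 1.
Bags: B1 = {2, 3}  B2 = {2, 7}  B3 = {7, 8}  B4 = {6, 8}  B5 = {1, 6}  B6 = {1, 4}  B7 = {4, 5}  B8 = {0, 5}
Tree: B1–B2, B2–B3, B3–B4, B4–B5, B5–B6, B6–B7, B7–B8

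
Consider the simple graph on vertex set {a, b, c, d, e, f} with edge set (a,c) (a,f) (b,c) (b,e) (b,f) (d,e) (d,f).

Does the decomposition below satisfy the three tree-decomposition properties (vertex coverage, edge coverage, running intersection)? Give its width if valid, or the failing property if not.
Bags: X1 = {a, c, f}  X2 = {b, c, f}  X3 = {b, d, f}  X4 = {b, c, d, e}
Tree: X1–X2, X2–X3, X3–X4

A tree decomposition must satisfy three properties: every vertex lies in some bag; for every edge, both endpoints lie together in some bag; and for every vertex, the bags containing it form a connected subtree. Here bags containing vertex c are not connected in the tree, so the decomposition is invalid.

No — bags containing vertex c are not connected in the tree.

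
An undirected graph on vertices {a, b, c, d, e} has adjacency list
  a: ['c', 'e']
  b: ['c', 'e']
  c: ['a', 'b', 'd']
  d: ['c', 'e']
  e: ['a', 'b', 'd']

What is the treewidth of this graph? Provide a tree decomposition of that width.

Treewidth 2.
One such decomposition:
Bags: B1 = {a, c, e}  B2 = {c, d, e}  B3 = {b, c, e}
Tree: B1–B2, B2–B3

Each bag holds 3 vertices, so the decomposition has width 2, which upper-bounds the treewidth. The edges a–c–d–e–a form a cycle, so G is not a tree and its treewidth is at least 2. Therefore the treewidth is 2.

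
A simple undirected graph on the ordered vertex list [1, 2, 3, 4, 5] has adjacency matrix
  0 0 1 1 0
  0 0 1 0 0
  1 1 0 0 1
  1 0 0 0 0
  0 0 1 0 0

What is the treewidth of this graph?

1

A width-1 tree decomposition is:
Bags: B1 = {3, 5}  B2 = {1, 3}  B3 = {1, 4}  B4 = {2, 3}
Tree: B1–B2, B2–B3, B1–B4
The largest bag has 2 vertices, giving width 1; this decomposition certifies tw(G) ≤ 1. Any graph with an edge has treewidth ≥ 1, and G has the edge 5–3. Combining the bounds, tw(G) = 1.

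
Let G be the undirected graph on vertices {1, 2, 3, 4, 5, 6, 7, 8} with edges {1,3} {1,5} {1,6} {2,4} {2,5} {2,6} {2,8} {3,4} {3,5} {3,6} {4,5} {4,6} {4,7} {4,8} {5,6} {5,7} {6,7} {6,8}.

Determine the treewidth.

A width-3 tree decomposition is:
Bags: B1 = {4, 5, 6, 7}  B2 = {3, 4, 5, 6}  B3 = {1, 3, 5, 6}  B4 = {2, 4, 5, 6}  B5 = {2, 4, 6, 8}
Tree: B1–B2, B2–B3, B1–B4, B4–B5
Every bag has size at most 4, so the width is 4 − 1 = 3 and tw(G) ≤ 3. Conversely, {1, 3, 5, 6} is a clique of size 4, and the vertices of any clique must share a bag in every tree decomposition; so some bag has ≥ 4 vertices and tw(G) ≥ 3. Therefore the treewidth is 3.

3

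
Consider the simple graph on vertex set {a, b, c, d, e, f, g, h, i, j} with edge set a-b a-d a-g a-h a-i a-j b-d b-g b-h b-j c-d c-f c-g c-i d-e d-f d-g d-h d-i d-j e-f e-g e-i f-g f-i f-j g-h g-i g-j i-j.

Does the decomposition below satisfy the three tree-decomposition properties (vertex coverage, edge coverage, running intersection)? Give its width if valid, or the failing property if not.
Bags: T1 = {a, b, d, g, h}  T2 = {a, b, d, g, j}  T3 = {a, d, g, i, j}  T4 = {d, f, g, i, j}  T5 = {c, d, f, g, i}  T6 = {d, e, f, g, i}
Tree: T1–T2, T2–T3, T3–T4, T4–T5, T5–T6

Yes; width 4.

Checking the three conditions: (i) the bags cover all of {a, b, c, d, e, f, g, h, i, j}; (ii) for each edge, some bag contains both endpoints; (iii) the bags containing any fixed vertex form a subtree. All hold, so the decomposition is valid with width 5 − 1 = 4.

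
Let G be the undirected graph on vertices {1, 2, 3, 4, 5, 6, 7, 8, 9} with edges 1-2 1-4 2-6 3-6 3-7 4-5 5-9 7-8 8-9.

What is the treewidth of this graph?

A width-2 tree decomposition is:
Bags: B1 = {4, 5, 9}  B2 = {4, 8, 9}  B3 = {4, 7, 8}  B4 = {3, 4, 7}  B5 = {3, 4, 6}  B6 = {2, 4, 6}  B7 = {1, 2, 4}
Tree: B1–B2, B2–B3, B3–B4, B4–B5, B5–B6, B6–B7
The largest bag has 3 vertices, giving width 2; this decomposition certifies tw(G) ≤ 2. Since 4–5–9–8–7–3–6–2–1–4 is a cycle in G, G is not acyclic. Forests are exactly the graphs of treewidth ≤ 1, so tw(G) ≥ 2. Hence tw(G) = 2 exactly.

2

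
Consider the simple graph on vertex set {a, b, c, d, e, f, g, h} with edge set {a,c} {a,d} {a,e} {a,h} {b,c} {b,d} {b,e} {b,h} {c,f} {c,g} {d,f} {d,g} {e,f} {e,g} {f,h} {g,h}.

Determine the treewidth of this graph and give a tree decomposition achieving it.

Each bag holds 5 vertices, so the decomposition has width 4, which upper-bounds the treewidth. For the lower bound: the 5 vertex sets {a,e}, {c,f}, {b,d}, {h}, {g} are disjoint, each induces a connected subgraph, and every pair is joined by at least one edge of G. Contracting each set to a single vertex therefore yields K_{5} as a minor, and since treewidth is minor-monotone, tw(G) ≥ tw(K_{5}) = 4. Therefore the treewidth is 4.

Treewidth 4.
Bags: B1 = {a, c, d, e, h}  B2 = {c, d, e, f, h}  B3 = {b, c, d, e, h}  B4 = {c, d, e, g, h}
Tree: B1–B2, B2–B3, B3–B4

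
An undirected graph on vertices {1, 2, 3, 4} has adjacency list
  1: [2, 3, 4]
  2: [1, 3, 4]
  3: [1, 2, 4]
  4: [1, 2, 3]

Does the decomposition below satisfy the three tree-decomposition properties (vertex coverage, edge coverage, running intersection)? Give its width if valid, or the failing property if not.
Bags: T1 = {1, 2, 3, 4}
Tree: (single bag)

Yes; width 3.

Vertex coverage: the bags together contain {1, 2, 3, 4}, the full vertex set. Edge coverage: each edge of G has both endpoints in at least one bag. Running intersection: for every vertex, the bags containing it form a connected subtree. All three properties hold, so this is a valid tree decomposition of width max|bag| − 1 = 3, and hence tw(G) ≤ 3.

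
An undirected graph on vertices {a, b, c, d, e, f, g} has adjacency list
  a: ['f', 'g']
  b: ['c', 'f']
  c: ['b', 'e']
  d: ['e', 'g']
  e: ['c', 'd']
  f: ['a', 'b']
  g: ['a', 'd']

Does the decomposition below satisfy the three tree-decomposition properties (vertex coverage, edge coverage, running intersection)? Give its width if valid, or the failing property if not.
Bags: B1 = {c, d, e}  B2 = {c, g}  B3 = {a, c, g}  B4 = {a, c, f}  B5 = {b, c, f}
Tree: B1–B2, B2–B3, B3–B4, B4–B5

No — edge (d,g) lies in no bag.

A tree decomposition must satisfy three properties: every vertex lies in some bag; for every edge, both endpoints lie together in some bag; and for every vertex, the bags containing it form a connected subtree. Here edge (d,g) lies in no bag, so the decomposition is invalid.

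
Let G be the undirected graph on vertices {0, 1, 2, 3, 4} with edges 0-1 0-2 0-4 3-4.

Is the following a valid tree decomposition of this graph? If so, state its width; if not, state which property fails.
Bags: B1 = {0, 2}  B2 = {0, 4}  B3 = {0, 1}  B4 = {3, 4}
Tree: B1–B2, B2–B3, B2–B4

Yes; width 1.

Vertex coverage: the bags together contain {0, 1, 2, 3, 4}, the full vertex set. Edge coverage: each edge of G has both endpoints in at least one bag. Running intersection: for every vertex, the bags containing it form a connected subtree. All three properties hold, so this is a valid tree decomposition of width max|bag| − 1 = 1, and hence tw(G) ≤ 1.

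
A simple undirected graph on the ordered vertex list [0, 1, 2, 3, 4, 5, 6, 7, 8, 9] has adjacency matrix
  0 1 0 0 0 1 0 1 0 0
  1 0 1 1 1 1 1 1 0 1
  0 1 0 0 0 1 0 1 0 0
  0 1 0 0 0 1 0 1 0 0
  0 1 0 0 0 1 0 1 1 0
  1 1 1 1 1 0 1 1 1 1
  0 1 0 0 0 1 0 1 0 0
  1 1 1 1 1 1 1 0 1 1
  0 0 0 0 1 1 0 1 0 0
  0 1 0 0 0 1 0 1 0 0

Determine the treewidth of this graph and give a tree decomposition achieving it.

Each bag holds 4 vertices, so the decomposition has width 3, which upper-bounds the treewidth. On the other hand G contains the 4-clique {4, 5, 7, 8}. A clique must lie in a single bag of any decomposition, so no decomposition can have width below 3. Combining the bounds, tw(G) = 3.

Treewidth 3.
One optimal decomposition is:
Bags: B1 = {1, 5, 7, 9}  B2 = {1, 5, 6, 7}  B3 = {1, 4, 5, 7}  B4 = {4, 5, 7, 8}  B5 = {1, 2, 5, 7}  B6 = {0, 1, 5, 7}  B7 = {1, 3, 5, 7}
Tree: B1–B2, B2–B3, B3–B4, B1–B5, B2–B6, B3–B7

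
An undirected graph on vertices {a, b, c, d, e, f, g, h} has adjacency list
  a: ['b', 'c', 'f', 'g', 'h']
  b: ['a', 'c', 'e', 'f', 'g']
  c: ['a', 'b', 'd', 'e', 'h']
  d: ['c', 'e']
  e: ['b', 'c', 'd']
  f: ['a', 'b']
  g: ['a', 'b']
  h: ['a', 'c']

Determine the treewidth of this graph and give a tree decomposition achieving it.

Each bag holds 3 vertices, so the decomposition has width 2, which upper-bounds the treewidth. For the lower bound, the 3 vertices {c, d, e} are pairwise adjacent, and any tree decomposition puts a clique entirely inside one bag — forcing width ≥ 2. Combining the bounds, tw(G) = 2.

Treewidth 2.
Bags: B1 = {a, b, c}  B2 = {a, b, f}  B3 = {a, b, g}  B4 = {b, c, e}  B5 = {a, c, h}  B6 = {c, d, e}
Tree: B1–B2, B1–B3, B1–B4, B1–B5, B4–B6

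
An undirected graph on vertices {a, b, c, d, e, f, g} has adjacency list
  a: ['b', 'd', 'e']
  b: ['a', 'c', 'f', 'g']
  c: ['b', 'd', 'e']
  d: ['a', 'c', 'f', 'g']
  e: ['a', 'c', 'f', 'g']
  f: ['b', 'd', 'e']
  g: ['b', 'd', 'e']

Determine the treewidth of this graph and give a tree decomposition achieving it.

Treewidth 3.
One such decomposition:
Bags: B1 = {b, d, e, f}  B2 = {b, d, e, g}  B3 = {b, c, d, e}  B4 = {a, b, d, e}
Tree: B1–B2, B2–B3, B3–B4

Every bag has size at most 4, so the width is 4 − 1 = 3 and tw(G) ≤ 3. For the lower bound: the 4 vertex sets {e,f}, {b,g}, {d}, {c} are disjoint, each induces a connected subgraph, and every pair is joined by at least one edge of G. Contracting each set to a single vertex therefore yields K_{4} as a minor, and since treewidth is minor-monotone, tw(G) ≥ tw(K_{4}) = 3. Hence tw(G) = 3 exactly.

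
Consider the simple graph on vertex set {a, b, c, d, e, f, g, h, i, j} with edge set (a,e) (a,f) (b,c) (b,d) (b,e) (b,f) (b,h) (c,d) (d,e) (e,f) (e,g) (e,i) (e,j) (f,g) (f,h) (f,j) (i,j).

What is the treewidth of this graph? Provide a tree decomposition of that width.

Treewidth 2.
Bags: B1 = {a, e, f}  B2 = {b, e, f}  B3 = {e, f, g}  B4 = {e, f, j}  B5 = {e, i, j}  B6 = {b, d, e}  B7 = {b, f, h}  B8 = {b, c, d}
Tree: B1–B2, B1–B3, B2–B4, B4–B5, B2–B6, B2–B7, B6–B8

Each bag holds 3 vertices, so the decomposition has width 2, which upper-bounds the treewidth. On the other hand G contains the 3-clique {b, d, e}. A clique must lie in a single bag of any decomposition, so no decomposition can have width below 2. The upper and lower bounds meet at 2, so that is the treewidth.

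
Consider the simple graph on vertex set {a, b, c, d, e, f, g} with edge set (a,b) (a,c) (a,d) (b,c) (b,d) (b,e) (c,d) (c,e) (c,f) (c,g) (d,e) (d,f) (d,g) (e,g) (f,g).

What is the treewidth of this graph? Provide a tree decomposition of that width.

Each bag holds 4 vertices, so the decomposition has width 3, which upper-bounds the treewidth. On the other hand G contains the 4-clique {c, d, e, g}. A clique must lie in a single bag of any decomposition, so no decomposition can have width below 3. Combining the bounds, tw(G) = 3.

Treewidth 3.
Bags: B1 = {a, b, c, d}  B2 = {b, c, d, e}  B3 = {c, d, e, g}  B4 = {c, d, f, g}
Tree: B1–B2, B2–B3, B3–B4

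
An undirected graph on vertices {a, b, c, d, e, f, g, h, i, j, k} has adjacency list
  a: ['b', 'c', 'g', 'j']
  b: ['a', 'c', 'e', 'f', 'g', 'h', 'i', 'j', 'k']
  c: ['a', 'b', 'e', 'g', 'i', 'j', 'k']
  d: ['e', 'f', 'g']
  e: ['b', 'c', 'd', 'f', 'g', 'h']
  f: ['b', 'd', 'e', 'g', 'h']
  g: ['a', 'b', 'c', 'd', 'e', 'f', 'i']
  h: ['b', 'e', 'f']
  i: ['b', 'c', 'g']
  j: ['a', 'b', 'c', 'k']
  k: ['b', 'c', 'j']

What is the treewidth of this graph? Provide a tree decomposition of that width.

The largest bag has 4 vertices, giving width 3; this decomposition certifies tw(G) ≤ 3. For the lower bound, the 4 vertices {d, e, f, g} are pairwise adjacent, and any tree decomposition puts a clique entirely inside one bag — forcing width ≥ 3. Therefore the treewidth is 3.

Treewidth 3.
One such decomposition:
Bags: B1 = {b, c, e, g}  B2 = {a, b, c, g}  B3 = {b, e, f, g}  B4 = {b, e, f, h}  B5 = {d, e, f, g}  B6 = {a, b, c, j}  B7 = {b, c, g, i}  B8 = {b, c, j, k}
Tree: B1–B2, B1–B3, B3–B4, B3–B5, B2–B6, B2–B7, B6–B8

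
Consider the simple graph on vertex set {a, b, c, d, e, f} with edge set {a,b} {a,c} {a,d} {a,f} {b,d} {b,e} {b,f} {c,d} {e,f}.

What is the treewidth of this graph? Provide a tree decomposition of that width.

Treewidth 2.
One optimal decomposition is:
Bags: B1 = {a, b, d}  B2 = {a, b, f}  B3 = {a, c, d}  B4 = {b, e, f}
Tree: B1–B2, B1–B3, B2–B4

Every bag has size at most 3, so the width is 3 − 1 = 2 and tw(G) ≤ 2. For the lower bound, the 3 vertices {b, e, f} are pairwise adjacent, and any tree decomposition puts a clique entirely inside one bag — forcing width ≥ 2. The upper and lower bounds meet at 2, so that is the treewidth.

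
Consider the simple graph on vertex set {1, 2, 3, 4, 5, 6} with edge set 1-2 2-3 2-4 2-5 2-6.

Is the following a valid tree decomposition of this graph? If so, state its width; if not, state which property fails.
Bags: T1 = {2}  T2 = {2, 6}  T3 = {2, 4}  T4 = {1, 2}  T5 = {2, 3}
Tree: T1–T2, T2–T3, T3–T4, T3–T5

No — vertex 5 appears in no bag.

A tree decomposition must satisfy three properties: every vertex lies in some bag; for every edge, both endpoints lie together in some bag; and for every vertex, the bags containing it form a connected subtree. Here vertex 5 appears in no bag, so the decomposition is invalid.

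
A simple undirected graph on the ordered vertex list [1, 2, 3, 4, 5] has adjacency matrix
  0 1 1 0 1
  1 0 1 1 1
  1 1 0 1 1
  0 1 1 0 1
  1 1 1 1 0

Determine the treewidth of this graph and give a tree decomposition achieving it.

The largest bag has 4 vertices, giving width 3; this decomposition certifies tw(G) ≤ 3. For the lower bound, the 4 vertices {1, 2, 3, 5} are pairwise adjacent, and any tree decomposition puts a clique entirely inside one bag — forcing width ≥ 3. The upper and lower bounds meet at 3, so that is the treewidth.

Treewidth 3.
Bags: B1 = {2, 3, 4, 5}  B2 = {1, 2, 3, 5}
Tree: B1–B2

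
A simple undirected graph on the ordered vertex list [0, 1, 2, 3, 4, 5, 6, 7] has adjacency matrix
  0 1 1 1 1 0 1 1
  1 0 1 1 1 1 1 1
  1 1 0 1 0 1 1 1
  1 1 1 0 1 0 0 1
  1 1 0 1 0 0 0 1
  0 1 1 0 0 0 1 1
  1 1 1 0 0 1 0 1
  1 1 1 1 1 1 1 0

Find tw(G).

4

A width-4 tree decomposition is:
Bags: B1 = {0, 1, 2, 3, 7}  B2 = {0, 1, 3, 4, 7}  B3 = {0, 1, 2, 6, 7}  B4 = {1, 2, 5, 6, 7}
Tree: B1–B2, B1–B3, B3–B4
Every bag has size at most 5, so the width is 5 − 1 = 4 and tw(G) ≤ 4. On the other hand G contains the 5-clique {0, 1, 2, 3, 7}. A clique must lie in a single bag of any decomposition, so no decomposition can have width below 4. Combining the bounds, tw(G) = 4.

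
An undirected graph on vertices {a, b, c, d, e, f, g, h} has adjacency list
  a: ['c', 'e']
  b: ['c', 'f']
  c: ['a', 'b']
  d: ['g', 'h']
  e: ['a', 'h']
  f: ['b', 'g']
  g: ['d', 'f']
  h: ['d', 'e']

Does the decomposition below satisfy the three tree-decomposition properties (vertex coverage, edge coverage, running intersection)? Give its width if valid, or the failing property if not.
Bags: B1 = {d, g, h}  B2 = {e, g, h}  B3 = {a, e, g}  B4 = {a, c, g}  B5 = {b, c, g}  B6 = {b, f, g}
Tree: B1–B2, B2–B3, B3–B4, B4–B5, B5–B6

Yes; width 2.

Vertex coverage: the bags together contain {a, b, c, d, e, f, g, h}, the full vertex set. Edge coverage: each edge of G has both endpoints in at least one bag. Running intersection: for every vertex, the bags containing it form a connected subtree. All three properties hold, so this is a valid tree decomposition of width max|bag| − 1 = 2, and hence tw(G) ≤ 2.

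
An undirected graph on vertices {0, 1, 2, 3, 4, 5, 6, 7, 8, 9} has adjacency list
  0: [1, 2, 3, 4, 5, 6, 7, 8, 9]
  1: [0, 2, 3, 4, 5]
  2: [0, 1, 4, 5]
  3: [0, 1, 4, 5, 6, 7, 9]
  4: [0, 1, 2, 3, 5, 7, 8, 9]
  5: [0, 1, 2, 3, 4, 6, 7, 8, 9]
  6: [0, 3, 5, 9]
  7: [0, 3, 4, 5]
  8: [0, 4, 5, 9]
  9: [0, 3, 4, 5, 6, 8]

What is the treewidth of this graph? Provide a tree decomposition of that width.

Treewidth 4.
One optimal decomposition is:
Bags: B1 = {0, 3, 4, 5, 9}  B2 = {0, 1, 3, 4, 5}  B3 = {0, 3, 4, 5, 7}  B4 = {0, 4, 5, 8, 9}  B5 = {0, 1, 2, 4, 5}  B6 = {0, 3, 5, 6, 9}
Tree: B1–B2, B2–B3, B1–B4, B2–B5, B1–B6

Every bag has size at most 5, so the width is 5 − 1 = 4 and tw(G) ≤ 4. On the other hand G contains the 5-clique {0, 4, 5, 8, 9}. A clique must lie in a single bag of any decomposition, so no decomposition can have width below 4. Combining the bounds, tw(G) = 4.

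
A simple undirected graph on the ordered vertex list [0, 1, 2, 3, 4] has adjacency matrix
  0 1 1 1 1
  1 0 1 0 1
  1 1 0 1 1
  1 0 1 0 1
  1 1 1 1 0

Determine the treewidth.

A width-3 tree decomposition is:
Bags: B1 = {0, 1, 2, 4}  B2 = {0, 2, 3, 4}
Tree: B1–B2
Every bag has size at most 4, so the width is 4 − 1 = 3 and tw(G) ≤ 3. For the lower bound, the 4 vertices {0, 1, 2, 4} are pairwise adjacent, and any tree decomposition puts a clique entirely inside one bag — forcing width ≥ 3. The upper and lower bounds meet at 3, so that is the treewidth.

3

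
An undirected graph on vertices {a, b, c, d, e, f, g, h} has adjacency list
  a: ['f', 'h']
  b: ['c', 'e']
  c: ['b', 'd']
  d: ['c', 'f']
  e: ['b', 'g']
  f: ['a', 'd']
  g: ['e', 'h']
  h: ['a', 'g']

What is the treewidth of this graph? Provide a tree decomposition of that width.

The largest bag has 3 vertices, giving width 2; this decomposition certifies tw(G) ≤ 2. For the lower bound, G contains the cycle b–e–g–h–a–f–d–c–b, so G is not a forest; only forests have treewidth ≤ 1, hence tw(G) ≥ 2. The upper and lower bounds meet at 2, so that is the treewidth.

Treewidth 2.
One such decomposition:
Bags: B1 = {b, e, g}  B2 = {b, g, h}  B3 = {a, b, h}  B4 = {a, b, f}  B5 = {b, d, f}  B6 = {b, c, d}
Tree: B1–B2, B2–B3, B3–B4, B4–B5, B5–B6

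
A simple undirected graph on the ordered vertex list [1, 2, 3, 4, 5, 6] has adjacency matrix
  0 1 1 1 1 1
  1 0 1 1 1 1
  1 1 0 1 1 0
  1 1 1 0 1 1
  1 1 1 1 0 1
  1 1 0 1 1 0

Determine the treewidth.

A width-4 tree decomposition is:
Bags: B1 = {1, 2, 4, 5, 6}  B2 = {1, 2, 3, 4, 5}
Tree: B1–B2
The largest bag has 5 vertices, giving width 4; this decomposition certifies tw(G) ≤ 4. For the lower bound, the 5 vertices {1, 2, 3, 4, 5} are pairwise adjacent, and any tree decomposition puts a clique entirely inside one bag — forcing width ≥ 4. The upper and lower bounds meet at 4, so that is the treewidth.

4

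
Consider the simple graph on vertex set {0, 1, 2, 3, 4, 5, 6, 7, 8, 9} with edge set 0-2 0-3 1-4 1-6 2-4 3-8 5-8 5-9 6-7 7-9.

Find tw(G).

2

A width-2 tree decomposition is:
Bags: B1 = {0, 3, 8}  B2 = {0, 5, 8}  B3 = {0, 5, 9}  B4 = {0, 7, 9}  B5 = {0, 6, 7}  B6 = {0, 1, 6}  B7 = {0, 1, 4}  B8 = {0, 2, 4}
Tree: B1–B2, B2–B3, B3–B4, B4–B5, B5–B6, B6–B7, B7–B8
Each bag holds 3 vertices, so the decomposition has width 2, which upper-bounds the treewidth. Since 0–3–8–5–9–7–6–1–4–2–0 is a cycle in G, G is not acyclic. Forests are exactly the graphs of treewidth ≤ 1, so tw(G) ≥ 2. The upper and lower bounds meet at 2, so that is the treewidth.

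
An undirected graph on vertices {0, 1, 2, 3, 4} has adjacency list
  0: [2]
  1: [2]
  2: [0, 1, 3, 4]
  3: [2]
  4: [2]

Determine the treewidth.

1

A width-1 tree decomposition is:
Bags: B1 = {1, 2}  B2 = {2, 4}  B3 = {0, 2}  B4 = {2, 3}
Tree: B1–B2, B2–B3, B3–B4
The largest bag has 2 vertices, giving width 1; this decomposition certifies tw(G) ≤ 1. G has an edge, so its treewidth is at least 1. Combining the bounds, tw(G) = 1.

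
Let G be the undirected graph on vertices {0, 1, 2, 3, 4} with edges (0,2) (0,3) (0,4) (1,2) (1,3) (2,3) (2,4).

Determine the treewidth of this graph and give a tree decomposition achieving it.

Treewidth 2.
Bags: B1 = {1, 2, 3}  B2 = {0, 2, 3}  B3 = {0, 2, 4}
Tree: B1–B2, B2–B3

Each bag holds 3 vertices, so the decomposition has width 2, which upper-bounds the treewidth. On the other hand G contains the 3-clique {0, 2, 3}. A clique must lie in a single bag of any decomposition, so no decomposition can have width below 2. Hence tw(G) = 2 exactly.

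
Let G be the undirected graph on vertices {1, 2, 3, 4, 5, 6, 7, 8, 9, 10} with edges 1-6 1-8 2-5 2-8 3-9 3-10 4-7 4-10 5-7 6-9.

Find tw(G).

2

A width-2 tree decomposition is:
Bags: B1 = {3, 6, 9}  B2 = {1, 3, 6}  B3 = {1, 3, 8}  B4 = {2, 3, 8}  B5 = {2, 3, 5}  B6 = {3, 5, 7}  B7 = {3, 4, 7}  B8 = {3, 4, 10}
Tree: B1–B2, B2–B3, B3–B4, B4–B5, B5–B6, B6–B7, B7–B8
Every bag has size at most 3, so the width is 3 − 1 = 2 and tw(G) ≤ 2. Since 3–9–6–1–8–2–5–7–4–10–3 is a cycle in G, G is not acyclic. Forests are exactly the graphs of treewidth ≤ 1, so tw(G) ≥ 2. Combining the bounds, tw(G) = 2.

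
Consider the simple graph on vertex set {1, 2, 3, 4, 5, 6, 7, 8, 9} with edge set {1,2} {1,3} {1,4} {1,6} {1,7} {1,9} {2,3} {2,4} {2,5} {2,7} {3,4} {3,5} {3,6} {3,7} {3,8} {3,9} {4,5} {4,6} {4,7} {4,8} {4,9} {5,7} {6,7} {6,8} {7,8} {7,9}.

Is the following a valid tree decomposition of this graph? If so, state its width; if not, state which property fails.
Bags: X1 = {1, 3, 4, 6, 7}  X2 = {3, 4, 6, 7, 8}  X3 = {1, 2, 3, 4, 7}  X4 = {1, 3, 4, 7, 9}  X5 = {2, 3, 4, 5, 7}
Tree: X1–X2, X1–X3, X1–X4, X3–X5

Checking the three conditions: (i) the bags cover all of {1, 2, 3, 4, 5, 6, 7, 8, 9}; (ii) for each edge, some bag contains both endpoints; (iii) the bags containing any fixed vertex form a subtree. All hold, so the decomposition is valid with width 5 − 1 = 4.

Yes; width 4.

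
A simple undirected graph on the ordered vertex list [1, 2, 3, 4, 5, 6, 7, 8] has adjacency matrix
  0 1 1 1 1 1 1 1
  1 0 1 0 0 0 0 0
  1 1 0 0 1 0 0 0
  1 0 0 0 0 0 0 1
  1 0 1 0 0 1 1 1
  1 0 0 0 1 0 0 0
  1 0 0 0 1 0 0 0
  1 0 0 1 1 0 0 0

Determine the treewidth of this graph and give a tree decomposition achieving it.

Each bag holds 3 vertices, so the decomposition has width 2, which upper-bounds the treewidth. Conversely, {1, 2, 3} is a clique of size 3, and the vertices of any clique must share a bag in every tree decomposition; so some bag has ≥ 3 vertices and tw(G) ≥ 2. Hence tw(G) = 2 exactly.

Treewidth 2.
One optimal decomposition is:
Bags: B1 = {1, 5, 8}  B2 = {1, 4, 8}  B3 = {1, 5, 6}  B4 = {1, 3, 5}  B5 = {1, 5, 7}  B6 = {1, 2, 3}
Tree: B1–B2, B1–B3, B3–B4, B4–B5, B4–B6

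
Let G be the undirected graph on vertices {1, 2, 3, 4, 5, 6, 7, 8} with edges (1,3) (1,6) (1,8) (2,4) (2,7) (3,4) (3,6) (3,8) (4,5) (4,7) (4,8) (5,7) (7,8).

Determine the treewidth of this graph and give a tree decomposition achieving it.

Treewidth 2.
One such decomposition:
Bags: B1 = {1, 3, 8}  B2 = {3, 4, 8}  B3 = {4, 7, 8}  B4 = {1, 3, 6}  B5 = {2, 4, 7}  B6 = {4, 5, 7}
Tree: B1–B2, B2–B3, B1–B4, B3–B5, B3–B6

The largest bag has 3 vertices, giving width 2; this decomposition certifies tw(G) ≤ 2. On the other hand G contains the 3-clique {1, 3, 8}. A clique must lie in a single bag of any decomposition, so no decomposition can have width below 2. Hence tw(G) = 2 exactly.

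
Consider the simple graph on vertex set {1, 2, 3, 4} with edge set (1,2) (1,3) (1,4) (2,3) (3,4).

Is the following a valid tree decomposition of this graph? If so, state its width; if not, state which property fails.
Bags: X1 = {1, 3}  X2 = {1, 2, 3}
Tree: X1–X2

No — vertex 4 appears in no bag.

A tree decomposition must satisfy three properties: every vertex lies in some bag; for every edge, both endpoints lie together in some bag; and for every vertex, the bags containing it form a connected subtree. Here vertex 4 appears in no bag, so the decomposition is invalid.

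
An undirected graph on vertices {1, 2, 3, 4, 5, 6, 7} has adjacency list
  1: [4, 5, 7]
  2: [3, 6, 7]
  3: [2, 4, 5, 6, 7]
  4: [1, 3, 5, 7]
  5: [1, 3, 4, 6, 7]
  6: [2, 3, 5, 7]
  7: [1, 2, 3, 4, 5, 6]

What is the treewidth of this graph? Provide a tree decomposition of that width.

The largest bag has 4 vertices, giving width 3; this decomposition certifies tw(G) ≤ 3. On the other hand G contains the 4-clique {1, 4, 5, 7}. A clique must lie in a single bag of any decomposition, so no decomposition can have width below 3. The upper and lower bounds meet at 3, so that is the treewidth.

Treewidth 3.
One optimal decomposition is:
Bags: B1 = {3, 5, 6, 7}  B2 = {3, 4, 5, 7}  B3 = {1, 4, 5, 7}  B4 = {2, 3, 6, 7}
Tree: B1–B2, B2–B3, B1–B4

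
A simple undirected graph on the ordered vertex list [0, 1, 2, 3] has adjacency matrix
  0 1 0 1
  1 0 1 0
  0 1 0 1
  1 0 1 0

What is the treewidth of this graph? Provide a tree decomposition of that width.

Treewidth 2.
Bags: B1 = {0, 1, 3}  B2 = {1, 2, 3}
Tree: B1–B2

The largest bag has 3 vertices, giving width 2; this decomposition certifies tw(G) ≤ 2. For the lower bound, G contains the cycle 3–0–1–2–3, so G is not a forest; only forests have treewidth ≤ 1, hence tw(G) ≥ 2. Hence tw(G) = 2 exactly.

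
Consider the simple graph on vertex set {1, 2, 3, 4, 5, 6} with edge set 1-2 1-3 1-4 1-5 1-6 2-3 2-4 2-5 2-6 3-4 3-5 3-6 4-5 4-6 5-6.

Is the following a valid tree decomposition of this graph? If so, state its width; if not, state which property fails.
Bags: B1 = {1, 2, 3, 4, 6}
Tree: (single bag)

No — vertex 5 appears in no bag.

A tree decomposition must satisfy three properties: every vertex lies in some bag; for every edge, both endpoints lie together in some bag; and for every vertex, the bags containing it form a connected subtree. Here vertex 5 appears in no bag, so the decomposition is invalid.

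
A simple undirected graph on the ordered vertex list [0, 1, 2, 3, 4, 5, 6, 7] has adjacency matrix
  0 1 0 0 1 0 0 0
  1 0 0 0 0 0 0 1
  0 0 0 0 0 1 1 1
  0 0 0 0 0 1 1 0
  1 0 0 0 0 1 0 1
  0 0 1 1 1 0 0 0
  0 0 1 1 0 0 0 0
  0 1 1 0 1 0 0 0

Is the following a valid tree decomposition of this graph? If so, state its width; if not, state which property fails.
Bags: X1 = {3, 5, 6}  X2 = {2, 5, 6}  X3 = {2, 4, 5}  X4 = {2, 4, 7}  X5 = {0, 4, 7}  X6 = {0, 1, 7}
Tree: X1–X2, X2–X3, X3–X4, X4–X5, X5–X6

Every vertex of G appears in some bag (union = {0, 1, 2, 3, 4, 5, 6, 7}); every edge is covered by a bag; and for each vertex v the set of bags containing v is connected in the bag tree. The decomposition is therefore valid. The largest bag has 3 vertices, so the width is 2.

Yes; width 2.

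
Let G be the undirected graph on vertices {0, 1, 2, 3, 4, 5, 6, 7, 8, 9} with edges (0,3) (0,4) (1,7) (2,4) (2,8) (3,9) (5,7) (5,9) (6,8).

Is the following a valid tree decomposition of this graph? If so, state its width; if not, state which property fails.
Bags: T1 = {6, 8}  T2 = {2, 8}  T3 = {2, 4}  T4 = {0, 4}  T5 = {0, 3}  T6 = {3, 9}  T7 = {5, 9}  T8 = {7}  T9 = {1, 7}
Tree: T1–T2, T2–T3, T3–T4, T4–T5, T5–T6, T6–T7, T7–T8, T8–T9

A tree decomposition must satisfy three properties: every vertex lies in some bag; for every edge, both endpoints lie together in some bag; and for every vertex, the bags containing it form a connected subtree. Here edge (5,7) lies in no bag, so the decomposition is invalid.

No — edge (5,7) lies in no bag.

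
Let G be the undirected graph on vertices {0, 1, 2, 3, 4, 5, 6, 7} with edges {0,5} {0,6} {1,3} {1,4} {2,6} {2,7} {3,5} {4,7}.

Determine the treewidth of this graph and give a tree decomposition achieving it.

Every bag has size at most 3, so the width is 3 − 1 = 2 and tw(G) ≤ 2. For the lower bound, G contains the cycle 5–3–1–4–7–2–6–0–5, so G is not a forest; only forests have treewidth ≤ 1, hence tw(G) ≥ 2. Hence tw(G) = 2 exactly.

Treewidth 2.
Bags: B1 = {1, 3, 5}  B2 = {1, 4, 5}  B3 = {4, 5, 7}  B4 = {2, 5, 7}  B5 = {2, 5, 6}  B6 = {0, 5, 6}
Tree: B1–B2, B2–B3, B3–B4, B4–B5, B5–B6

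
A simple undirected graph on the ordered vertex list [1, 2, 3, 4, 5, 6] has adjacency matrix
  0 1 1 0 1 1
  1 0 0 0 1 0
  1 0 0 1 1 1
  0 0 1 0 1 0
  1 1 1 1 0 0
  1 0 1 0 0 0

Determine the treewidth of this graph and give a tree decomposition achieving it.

Each bag holds 3 vertices, so the decomposition has width 2, which upper-bounds the treewidth. Conversely, {1, 2, 5} is a clique of size 3, and the vertices of any clique must share a bag in every tree decomposition; so some bag has ≥ 3 vertices and tw(G) ≥ 2. Therefore the treewidth is 2.

Treewidth 2.
One such decomposition:
Bags: B1 = {1, 3, 6}  B2 = {1, 3, 5}  B3 = {3, 4, 5}  B4 = {1, 2, 5}
Tree: B1–B2, B2–B3, B2–B4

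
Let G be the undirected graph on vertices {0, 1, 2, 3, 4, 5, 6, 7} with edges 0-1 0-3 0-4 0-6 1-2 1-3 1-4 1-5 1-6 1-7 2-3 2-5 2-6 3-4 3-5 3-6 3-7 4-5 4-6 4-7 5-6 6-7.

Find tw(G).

A width-4 tree decomposition is:
Bags: B1 = {0, 1, 3, 4, 6}  B2 = {1, 3, 4, 5, 6}  B3 = {1, 3, 4, 6, 7}  B4 = {1, 2, 3, 5, 6}
Tree: B1–B2, B2–B3, B2–B4
Every bag has size at most 5, so the width is 5 − 1 = 4 and tw(G) ≤ 4. Conversely, {1, 2, 3, 5, 6} is a clique of size 5, and the vertices of any clique must share a bag in every tree decomposition; so some bag has ≥ 5 vertices and tw(G) ≥ 4. Therefore the treewidth is 4.

4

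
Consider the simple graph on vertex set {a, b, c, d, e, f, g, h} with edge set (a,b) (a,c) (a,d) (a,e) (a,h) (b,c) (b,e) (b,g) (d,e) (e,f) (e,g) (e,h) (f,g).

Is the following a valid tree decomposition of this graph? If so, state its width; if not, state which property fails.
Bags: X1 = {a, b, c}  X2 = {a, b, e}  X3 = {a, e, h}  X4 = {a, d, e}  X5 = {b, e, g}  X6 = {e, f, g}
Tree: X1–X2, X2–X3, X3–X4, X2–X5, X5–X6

Every vertex of G appears in some bag (union = {a, b, c, d, e, f, g, h}); every edge is covered by a bag; and for each vertex v the set of bags containing v is connected in the bag tree. The decomposition is therefore valid. The largest bag has 3 vertices, so the width is 2.

Yes; width 2.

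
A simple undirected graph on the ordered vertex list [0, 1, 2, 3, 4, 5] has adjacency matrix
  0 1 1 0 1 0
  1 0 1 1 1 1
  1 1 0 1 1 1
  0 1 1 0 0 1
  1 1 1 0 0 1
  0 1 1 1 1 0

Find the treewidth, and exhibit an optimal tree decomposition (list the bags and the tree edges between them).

Treewidth 3.
One optimal decomposition is:
Bags: B1 = {1, 2, 4, 5}  B2 = {0, 1, 2, 4}  B3 = {1, 2, 3, 5}
Tree: B1–B2, B1–B3

Every bag has size at most 4, so the width is 4 − 1 = 3 and tw(G) ≤ 3. For the lower bound, the 4 vertices {1, 2, 3, 5} are pairwise adjacent, and any tree decomposition puts a clique entirely inside one bag — forcing width ≥ 3. The upper and lower bounds meet at 3, so that is the treewidth.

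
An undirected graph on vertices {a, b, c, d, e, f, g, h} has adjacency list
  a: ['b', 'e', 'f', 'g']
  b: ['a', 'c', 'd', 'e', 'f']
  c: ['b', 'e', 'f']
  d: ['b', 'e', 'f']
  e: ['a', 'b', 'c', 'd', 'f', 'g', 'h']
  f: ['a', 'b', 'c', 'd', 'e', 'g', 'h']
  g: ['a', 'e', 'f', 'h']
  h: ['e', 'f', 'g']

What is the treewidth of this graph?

A width-3 tree decomposition is:
Bags: B1 = {a, e, f, g}  B2 = {e, f, g, h}  B3 = {a, b, e, f}  B4 = {b, d, e, f}  B5 = {b, c, e, f}
Tree: B1–B2, B1–B3, B3–B4, B4–B5
Every bag has size at most 4, so the width is 4 − 1 = 3 and tw(G) ≤ 3. For the lower bound, the 4 vertices {e, f, g, h} are pairwise adjacent, and any tree decomposition puts a clique entirely inside one bag — forcing width ≥ 3. The upper and lower bounds meet at 3, so that is the treewidth.

3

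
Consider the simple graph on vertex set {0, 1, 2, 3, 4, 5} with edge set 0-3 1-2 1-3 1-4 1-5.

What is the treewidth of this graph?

1

A width-1 tree decomposition is:
Bags: B1 = {1, 2}  B2 = {1, 5}  B3 = {1, 4}  B4 = {1, 3}  B5 = {0, 3}
Tree: B1–B2, B2–B3, B3–B4, B4–B5
The largest bag has 2 vertices, giving width 1; this decomposition certifies tw(G) ≤ 1. G has an edge, so its treewidth is at least 1. The upper and lower bounds meet at 1, so that is the treewidth.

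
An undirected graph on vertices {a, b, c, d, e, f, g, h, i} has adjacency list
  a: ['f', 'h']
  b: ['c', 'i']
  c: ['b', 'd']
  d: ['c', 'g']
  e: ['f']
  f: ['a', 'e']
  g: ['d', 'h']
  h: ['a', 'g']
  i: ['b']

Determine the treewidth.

1

A width-1 tree decomposition is:
Bags: B1 = {b, i}  B2 = {b, c}  B3 = {c, d}  B4 = {d, g}  B5 = {g, h}  B6 = {a, h}  B7 = {a, f}  B8 = {e, f}
Tree: B1–B2, B2–B3, B3–B4, B4–B5, B5–B6, B6–B7, B7–B8
Every bag has size at most 2, so the width is 2 − 1 = 1 and tw(G) ≤ 1. G has an edge, so its treewidth is at least 1. Combining the bounds, tw(G) = 1.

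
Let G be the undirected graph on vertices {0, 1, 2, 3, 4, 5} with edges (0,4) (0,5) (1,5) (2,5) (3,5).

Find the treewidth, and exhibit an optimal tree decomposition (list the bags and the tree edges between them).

Treewidth 1.
Bags: B1 = {2, 5}  B2 = {1, 5}  B3 = {0, 5}  B4 = {3, 5}  B5 = {0, 4}
Tree: B1–B2, B2–B3, B1–B4, B3–B5

Every bag has size at most 2, so the width is 2 − 1 = 1 and tw(G) ≤ 1. Since G has at least one edge (e.g. 5–2), it is not an edgeless graph, so tw(G) ≥ 1. Hence tw(G) = 1 exactly.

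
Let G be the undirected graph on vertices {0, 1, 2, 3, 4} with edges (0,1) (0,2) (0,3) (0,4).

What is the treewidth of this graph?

1

A width-1 tree decomposition is:
Bags: B1 = {0, 3}  B2 = {0, 1}  B3 = {0, 4}  B4 = {0, 2}
Tree: B1–B2, B1–B3, B1–B4
Every bag has size at most 2, so the width is 2 − 1 = 1 and tw(G) ≤ 1. Since G has at least one edge (e.g. 3–0), it is not an edgeless graph, so tw(G) ≥ 1. The upper and lower bounds meet at 1, so that is the treewidth.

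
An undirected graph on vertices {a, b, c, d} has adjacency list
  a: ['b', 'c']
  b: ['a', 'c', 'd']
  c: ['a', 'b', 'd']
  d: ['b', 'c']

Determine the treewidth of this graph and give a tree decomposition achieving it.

Treewidth 2.
One optimal decomposition is:
Bags: B1 = {b, c, d}  B2 = {a, b, c}
Tree: B1–B2

The largest bag has 3 vertices, giving width 2; this decomposition certifies tw(G) ≤ 2. Conversely, {b, c, d} is a clique of size 3, and the vertices of any clique must share a bag in every tree decomposition; so some bag has ≥ 3 vertices and tw(G) ≥ 2. Combining the bounds, tw(G) = 2.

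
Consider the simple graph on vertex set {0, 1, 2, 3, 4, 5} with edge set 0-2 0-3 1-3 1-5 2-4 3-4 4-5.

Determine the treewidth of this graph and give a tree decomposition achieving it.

Treewidth 2.
One such decomposition:
Bags: B1 = {0, 2, 3}  B2 = {2, 3, 4}  B3 = {1, 3, 4}  B4 = {1, 4, 5}
Tree: B1–B2, B2–B3, B3–B4

Every bag has size at most 3, so the width is 3 − 1 = 2 and tw(G) ≤ 2. Since 0–2–4–3–0 is a cycle in G, G is not acyclic. Forests are exactly the graphs of treewidth ≤ 1, so tw(G) ≥ 2. Hence tw(G) = 2 exactly.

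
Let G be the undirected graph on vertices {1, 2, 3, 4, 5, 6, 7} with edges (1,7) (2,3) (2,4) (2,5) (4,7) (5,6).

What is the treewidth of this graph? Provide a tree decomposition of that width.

The largest bag has 2 vertices, giving width 1; this decomposition certifies tw(G) ≤ 1. Any graph with an edge has treewidth ≥ 1, and G has the edge 5–2. Combining the bounds, tw(G) = 1.

Treewidth 1.
One optimal decomposition is:
Bags: B1 = {2, 5}  B2 = {5, 6}  B3 = {2, 4}  B4 = {2, 3}  B5 = {4, 7}  B6 = {1, 7}
Tree: B1–B2, B1–B3, B1–B4, B3–B5, B5–B6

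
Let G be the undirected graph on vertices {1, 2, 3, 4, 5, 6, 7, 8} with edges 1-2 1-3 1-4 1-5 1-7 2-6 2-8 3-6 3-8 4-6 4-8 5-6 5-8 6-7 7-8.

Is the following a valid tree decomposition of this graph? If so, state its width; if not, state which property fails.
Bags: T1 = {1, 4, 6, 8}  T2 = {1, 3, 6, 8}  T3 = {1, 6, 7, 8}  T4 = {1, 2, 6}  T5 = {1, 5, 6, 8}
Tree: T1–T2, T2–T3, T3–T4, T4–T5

No — edge (8,2) lies in no bag.

A tree decomposition must satisfy three properties: every vertex lies in some bag; for every edge, both endpoints lie together in some bag; and for every vertex, the bags containing it form a connected subtree. Here edge (8,2) lies in no bag, so the decomposition is invalid.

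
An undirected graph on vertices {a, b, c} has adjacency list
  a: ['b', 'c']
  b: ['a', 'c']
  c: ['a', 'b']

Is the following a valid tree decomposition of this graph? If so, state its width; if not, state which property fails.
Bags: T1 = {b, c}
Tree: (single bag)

A tree decomposition must satisfy three properties: every vertex lies in some bag; for every edge, both endpoints lie together in some bag; and for every vertex, the bags containing it form a connected subtree. Here vertex a appears in no bag, so the decomposition is invalid.

No — vertex a appears in no bag.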